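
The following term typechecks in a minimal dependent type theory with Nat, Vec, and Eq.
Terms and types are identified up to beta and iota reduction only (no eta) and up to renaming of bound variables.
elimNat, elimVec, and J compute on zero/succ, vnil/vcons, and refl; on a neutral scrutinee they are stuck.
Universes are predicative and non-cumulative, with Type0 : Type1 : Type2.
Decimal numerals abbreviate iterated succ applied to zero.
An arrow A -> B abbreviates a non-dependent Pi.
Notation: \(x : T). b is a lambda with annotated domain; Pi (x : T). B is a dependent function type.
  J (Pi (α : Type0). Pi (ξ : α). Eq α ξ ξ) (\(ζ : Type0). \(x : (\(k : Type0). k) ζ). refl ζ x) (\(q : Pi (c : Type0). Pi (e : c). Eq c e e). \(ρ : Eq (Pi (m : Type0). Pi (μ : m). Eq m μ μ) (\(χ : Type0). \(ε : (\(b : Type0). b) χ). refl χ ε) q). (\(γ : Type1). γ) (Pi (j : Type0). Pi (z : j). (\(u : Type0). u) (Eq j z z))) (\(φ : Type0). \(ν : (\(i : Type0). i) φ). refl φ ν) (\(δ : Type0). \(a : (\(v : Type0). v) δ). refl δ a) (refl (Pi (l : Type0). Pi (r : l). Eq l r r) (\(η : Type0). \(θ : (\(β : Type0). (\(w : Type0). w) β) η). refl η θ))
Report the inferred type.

type:
  Pi (α : Type0). Pi (ξ : α). Eq α ξ ξ


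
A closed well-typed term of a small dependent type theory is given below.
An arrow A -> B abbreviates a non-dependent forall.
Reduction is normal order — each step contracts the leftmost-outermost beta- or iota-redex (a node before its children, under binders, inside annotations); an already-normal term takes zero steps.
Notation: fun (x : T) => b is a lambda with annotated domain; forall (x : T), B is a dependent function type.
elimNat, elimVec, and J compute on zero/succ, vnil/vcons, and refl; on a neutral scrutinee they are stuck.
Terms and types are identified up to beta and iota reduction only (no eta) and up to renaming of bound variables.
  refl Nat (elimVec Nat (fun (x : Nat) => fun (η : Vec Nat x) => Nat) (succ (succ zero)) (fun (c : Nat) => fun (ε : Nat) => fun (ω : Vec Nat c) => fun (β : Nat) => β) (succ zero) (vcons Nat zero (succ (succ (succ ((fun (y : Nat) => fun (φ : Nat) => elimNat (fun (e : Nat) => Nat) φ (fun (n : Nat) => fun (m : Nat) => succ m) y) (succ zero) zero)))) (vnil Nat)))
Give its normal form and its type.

reduced normal form:
  refl Nat (succ (succ zero))
the term's type:
  Eq Nat (succ (succ zero)) (succ (succ zero))


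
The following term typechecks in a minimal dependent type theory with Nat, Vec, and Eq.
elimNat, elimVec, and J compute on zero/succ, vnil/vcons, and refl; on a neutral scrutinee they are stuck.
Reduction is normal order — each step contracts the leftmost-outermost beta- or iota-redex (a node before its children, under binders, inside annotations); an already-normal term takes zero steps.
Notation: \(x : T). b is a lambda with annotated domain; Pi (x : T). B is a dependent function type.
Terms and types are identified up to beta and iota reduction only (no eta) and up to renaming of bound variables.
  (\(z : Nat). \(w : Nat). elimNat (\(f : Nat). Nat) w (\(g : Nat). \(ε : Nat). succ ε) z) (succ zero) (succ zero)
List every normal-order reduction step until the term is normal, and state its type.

normal-order reduction:
  (\(z : Nat). \(w : Nat). elimNat (\(f : Nat). Nat) w (\(g : Nat). \(ε : Nat). succ ε) z) (succ zero) (succ zero)
  ~> (\(z : Nat). elimNat (\(w : Nat). Nat) z (\(f : Nat). \(g : Nat). succ g) (succ zero)) (succ zero)
  ~> elimNat (\(z : Nat). Nat) (succ zero) (\(w : Nat). \(f : Nat). succ f) (succ zero)
  ~> (\(z : Nat). \(w : Nat). succ w) zero (elimNat (\(f : Nat). Nat) (succ zero) (\(g : Nat). \(ε : Nat). succ ε) zero)
  ~> (\(z : Nat). succ z) (elimNat (\(w : Nat). Nat) (succ zero) (\(f : Nat). \(g : Nat). succ g) zero)
  ~> succ (elimNat (\(z : Nat). Nat) (succ zero) (\(w : Nat). \(f : Nat). succ f) zero)
  ~> succ (succ zero)
inferred type:
  Nat


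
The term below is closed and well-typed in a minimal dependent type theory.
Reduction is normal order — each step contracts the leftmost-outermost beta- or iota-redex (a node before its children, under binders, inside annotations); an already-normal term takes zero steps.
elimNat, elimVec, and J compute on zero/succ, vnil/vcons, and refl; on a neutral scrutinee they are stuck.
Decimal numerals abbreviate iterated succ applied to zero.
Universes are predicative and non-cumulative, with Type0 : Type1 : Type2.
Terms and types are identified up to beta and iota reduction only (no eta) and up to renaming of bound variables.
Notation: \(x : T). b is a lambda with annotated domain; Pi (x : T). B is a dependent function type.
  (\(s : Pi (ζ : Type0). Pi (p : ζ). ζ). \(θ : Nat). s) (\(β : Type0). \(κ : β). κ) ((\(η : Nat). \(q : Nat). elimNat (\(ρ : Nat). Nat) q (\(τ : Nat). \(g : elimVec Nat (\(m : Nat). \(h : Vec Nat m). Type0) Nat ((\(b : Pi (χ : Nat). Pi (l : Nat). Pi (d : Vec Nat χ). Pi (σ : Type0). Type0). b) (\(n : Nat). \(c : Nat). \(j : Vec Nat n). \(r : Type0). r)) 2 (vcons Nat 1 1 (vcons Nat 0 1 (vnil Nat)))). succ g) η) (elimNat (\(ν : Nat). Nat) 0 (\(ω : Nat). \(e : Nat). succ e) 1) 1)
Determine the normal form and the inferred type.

resulting normal form:
  \(s : Type0). \(ζ : s). ζ
type:
  Pi (s : Type0). Pi (ζ : s). s


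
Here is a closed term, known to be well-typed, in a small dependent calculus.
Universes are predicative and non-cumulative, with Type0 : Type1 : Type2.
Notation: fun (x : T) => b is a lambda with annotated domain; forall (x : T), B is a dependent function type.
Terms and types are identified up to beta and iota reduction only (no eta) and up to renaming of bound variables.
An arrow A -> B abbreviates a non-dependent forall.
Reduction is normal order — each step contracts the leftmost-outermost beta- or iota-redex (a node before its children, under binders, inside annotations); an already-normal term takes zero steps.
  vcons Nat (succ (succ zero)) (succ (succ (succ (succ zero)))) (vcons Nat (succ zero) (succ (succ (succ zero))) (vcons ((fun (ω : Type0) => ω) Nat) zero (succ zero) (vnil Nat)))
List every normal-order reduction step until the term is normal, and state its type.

normal-order reduction:
  vcons Nat (succ (succ zero)) (succ (succ (succ (succ zero)))) (vcons Nat (succ zero) (succ (succ (succ zero))) (vcons ((fun (ω : Type0) => ω) Nat) zero (succ zero) (vnil Nat)))
  ~> vcons Nat (succ (succ zero)) (succ (succ (succ (succ zero)))) (vcons Nat (succ zero) (succ (succ (succ zero))) (vcons Nat zero (succ zero) (vnil Nat)))
type:
  Vec Nat (succ (succ (succ zero)))


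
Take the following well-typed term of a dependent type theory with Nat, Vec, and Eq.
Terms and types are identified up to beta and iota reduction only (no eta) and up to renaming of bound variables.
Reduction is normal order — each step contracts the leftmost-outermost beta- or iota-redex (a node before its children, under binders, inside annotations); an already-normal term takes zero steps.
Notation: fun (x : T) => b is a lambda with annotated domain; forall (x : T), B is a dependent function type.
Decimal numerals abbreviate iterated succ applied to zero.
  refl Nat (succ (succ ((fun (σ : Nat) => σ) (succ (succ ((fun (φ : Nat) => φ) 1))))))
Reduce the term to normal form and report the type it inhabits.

normal form:
  refl Nat 5
inferred type:
  Eq Nat 5 5


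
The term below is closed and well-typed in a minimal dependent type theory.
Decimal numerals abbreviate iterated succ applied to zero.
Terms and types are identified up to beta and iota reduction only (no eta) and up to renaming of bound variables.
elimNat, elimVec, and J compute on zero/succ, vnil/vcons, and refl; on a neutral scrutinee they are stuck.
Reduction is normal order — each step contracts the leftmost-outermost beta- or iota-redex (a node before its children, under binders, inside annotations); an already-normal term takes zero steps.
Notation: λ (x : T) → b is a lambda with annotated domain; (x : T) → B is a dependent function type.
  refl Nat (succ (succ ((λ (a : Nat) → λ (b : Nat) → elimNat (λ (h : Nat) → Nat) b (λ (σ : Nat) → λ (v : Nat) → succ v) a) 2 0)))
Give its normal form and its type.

resulting normal form:
  refl Nat 4
inferred type:
  Eq Nat 4 4


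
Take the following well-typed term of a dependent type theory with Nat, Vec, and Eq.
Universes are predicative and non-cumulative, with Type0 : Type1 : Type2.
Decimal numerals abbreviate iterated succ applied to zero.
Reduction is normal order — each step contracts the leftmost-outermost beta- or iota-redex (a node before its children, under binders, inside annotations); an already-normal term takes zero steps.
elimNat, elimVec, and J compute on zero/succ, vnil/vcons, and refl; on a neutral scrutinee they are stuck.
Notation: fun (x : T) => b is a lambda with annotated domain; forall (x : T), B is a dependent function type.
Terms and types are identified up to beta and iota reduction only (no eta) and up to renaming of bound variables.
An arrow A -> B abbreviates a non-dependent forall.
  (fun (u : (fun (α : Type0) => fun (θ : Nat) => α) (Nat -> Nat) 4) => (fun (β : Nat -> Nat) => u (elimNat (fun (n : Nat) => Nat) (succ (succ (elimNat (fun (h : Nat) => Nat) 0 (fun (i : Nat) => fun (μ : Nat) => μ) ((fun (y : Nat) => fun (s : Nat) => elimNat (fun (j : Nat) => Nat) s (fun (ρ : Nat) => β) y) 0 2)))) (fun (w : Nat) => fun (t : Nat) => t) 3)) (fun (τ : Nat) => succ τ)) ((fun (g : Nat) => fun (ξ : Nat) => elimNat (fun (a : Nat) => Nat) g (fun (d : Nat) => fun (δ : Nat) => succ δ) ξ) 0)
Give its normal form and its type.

resulting normal form:
  2
inferred type:
  Nat


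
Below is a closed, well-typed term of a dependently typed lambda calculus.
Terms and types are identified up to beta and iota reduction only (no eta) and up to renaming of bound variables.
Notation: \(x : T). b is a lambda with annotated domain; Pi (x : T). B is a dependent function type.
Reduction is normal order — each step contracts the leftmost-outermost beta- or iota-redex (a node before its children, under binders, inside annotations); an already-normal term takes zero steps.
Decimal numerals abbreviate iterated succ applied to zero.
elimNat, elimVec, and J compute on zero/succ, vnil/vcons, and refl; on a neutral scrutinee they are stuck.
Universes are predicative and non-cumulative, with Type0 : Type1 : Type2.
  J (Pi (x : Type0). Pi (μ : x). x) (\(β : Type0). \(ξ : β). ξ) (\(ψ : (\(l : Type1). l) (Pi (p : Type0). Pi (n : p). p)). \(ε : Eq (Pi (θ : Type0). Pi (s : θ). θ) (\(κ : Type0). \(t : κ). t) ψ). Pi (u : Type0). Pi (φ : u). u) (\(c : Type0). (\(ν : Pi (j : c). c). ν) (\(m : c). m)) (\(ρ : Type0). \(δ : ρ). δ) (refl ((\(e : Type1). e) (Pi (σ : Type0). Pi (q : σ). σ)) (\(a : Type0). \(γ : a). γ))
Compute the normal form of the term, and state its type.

reduced normal form:
  \(x : Type0). \(μ : x). μ
inferred type:
  Pi (x : Type0). Pi (μ : x). x


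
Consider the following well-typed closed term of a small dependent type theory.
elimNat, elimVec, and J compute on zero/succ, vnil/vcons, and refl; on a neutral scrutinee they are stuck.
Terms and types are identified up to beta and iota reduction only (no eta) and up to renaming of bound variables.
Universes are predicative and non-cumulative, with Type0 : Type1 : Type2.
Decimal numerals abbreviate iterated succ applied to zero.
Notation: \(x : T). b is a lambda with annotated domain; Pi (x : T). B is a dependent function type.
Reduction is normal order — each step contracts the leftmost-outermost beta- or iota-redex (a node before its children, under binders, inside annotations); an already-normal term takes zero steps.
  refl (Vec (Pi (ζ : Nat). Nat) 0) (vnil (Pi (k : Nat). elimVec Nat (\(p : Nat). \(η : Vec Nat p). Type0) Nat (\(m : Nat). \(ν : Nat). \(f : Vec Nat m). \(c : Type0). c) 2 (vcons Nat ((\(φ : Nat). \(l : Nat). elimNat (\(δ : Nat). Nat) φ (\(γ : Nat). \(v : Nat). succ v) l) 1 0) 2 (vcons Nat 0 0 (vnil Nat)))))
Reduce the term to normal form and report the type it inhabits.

reduced normal form:
  refl (Vec (Pi (ζ : Nat). Nat) 0) (vnil (Pi (k : Nat). Nat))
the term's type:
  Eq (Vec (Pi (ζ : Nat). Nat) 0) (vnil (Pi (k : Nat). Nat)) (vnil (Pi (p : Nat). Nat))


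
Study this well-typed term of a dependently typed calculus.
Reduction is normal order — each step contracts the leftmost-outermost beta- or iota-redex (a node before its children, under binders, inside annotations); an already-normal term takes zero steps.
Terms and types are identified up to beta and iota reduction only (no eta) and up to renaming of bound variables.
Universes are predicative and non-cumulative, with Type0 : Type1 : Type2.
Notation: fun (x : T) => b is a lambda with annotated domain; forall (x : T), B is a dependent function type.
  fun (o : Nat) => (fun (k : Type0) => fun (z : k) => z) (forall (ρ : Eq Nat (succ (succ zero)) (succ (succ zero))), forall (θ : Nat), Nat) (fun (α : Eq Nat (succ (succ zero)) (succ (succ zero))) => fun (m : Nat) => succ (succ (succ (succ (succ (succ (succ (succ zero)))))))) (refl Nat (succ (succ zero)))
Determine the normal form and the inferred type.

normal form:
  fun (o : Nat) => fun (k : Nat) => succ (succ (succ (succ (succ (succ (succ (succ zero)))))))
the term's type:
  forall (o : Nat), forall (k : Nat), Nat


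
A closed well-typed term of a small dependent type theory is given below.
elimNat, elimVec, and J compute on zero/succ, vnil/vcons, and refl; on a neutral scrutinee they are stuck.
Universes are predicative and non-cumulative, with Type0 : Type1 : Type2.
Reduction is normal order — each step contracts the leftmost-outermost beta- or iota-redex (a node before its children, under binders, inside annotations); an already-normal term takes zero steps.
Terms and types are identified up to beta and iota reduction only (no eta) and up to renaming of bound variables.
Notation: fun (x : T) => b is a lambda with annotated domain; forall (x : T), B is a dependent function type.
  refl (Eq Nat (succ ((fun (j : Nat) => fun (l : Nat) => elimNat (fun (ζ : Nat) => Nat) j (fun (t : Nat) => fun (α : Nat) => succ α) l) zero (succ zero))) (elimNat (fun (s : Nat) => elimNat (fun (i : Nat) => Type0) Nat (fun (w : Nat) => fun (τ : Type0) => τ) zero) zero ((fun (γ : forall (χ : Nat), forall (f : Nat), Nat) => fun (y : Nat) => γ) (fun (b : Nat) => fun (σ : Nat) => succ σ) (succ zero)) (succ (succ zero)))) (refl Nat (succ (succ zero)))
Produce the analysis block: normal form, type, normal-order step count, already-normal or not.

normal form:
  refl (Eq Nat (succ (succ zero)) (succ (succ zero))) (refl Nat (succ (succ zero)))
type:
  Eq (Eq Nat (succ (succ zero)) (succ (succ zero))) (refl Nat (succ (succ zero))) (refl Nat (succ (succ zero)))
reduction steps (normal order): 17
term was already normal: no
first contracted redex: a beta-redex


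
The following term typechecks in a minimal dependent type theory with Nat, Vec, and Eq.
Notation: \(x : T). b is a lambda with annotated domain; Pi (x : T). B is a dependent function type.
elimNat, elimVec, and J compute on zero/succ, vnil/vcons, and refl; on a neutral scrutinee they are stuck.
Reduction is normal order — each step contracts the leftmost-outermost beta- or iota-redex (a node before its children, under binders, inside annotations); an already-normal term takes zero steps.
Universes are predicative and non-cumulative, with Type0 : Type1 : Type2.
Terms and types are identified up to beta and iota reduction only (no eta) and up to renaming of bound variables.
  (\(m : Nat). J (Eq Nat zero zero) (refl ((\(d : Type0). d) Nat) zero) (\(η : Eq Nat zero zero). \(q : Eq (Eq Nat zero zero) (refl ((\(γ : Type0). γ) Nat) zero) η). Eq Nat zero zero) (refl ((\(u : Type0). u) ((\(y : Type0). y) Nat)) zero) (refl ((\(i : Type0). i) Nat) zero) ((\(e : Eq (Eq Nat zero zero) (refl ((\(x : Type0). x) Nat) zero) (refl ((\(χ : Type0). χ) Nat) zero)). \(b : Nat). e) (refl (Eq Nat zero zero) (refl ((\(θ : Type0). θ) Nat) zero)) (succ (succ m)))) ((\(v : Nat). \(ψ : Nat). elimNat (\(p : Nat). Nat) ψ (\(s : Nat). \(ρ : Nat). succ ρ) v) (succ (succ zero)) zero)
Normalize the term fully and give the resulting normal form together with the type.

reduced normal form:
  refl Nat zero
inferred type:
  Eq Nat zero zero
observation: the term reaches its normal form after 9 normal-order steps.


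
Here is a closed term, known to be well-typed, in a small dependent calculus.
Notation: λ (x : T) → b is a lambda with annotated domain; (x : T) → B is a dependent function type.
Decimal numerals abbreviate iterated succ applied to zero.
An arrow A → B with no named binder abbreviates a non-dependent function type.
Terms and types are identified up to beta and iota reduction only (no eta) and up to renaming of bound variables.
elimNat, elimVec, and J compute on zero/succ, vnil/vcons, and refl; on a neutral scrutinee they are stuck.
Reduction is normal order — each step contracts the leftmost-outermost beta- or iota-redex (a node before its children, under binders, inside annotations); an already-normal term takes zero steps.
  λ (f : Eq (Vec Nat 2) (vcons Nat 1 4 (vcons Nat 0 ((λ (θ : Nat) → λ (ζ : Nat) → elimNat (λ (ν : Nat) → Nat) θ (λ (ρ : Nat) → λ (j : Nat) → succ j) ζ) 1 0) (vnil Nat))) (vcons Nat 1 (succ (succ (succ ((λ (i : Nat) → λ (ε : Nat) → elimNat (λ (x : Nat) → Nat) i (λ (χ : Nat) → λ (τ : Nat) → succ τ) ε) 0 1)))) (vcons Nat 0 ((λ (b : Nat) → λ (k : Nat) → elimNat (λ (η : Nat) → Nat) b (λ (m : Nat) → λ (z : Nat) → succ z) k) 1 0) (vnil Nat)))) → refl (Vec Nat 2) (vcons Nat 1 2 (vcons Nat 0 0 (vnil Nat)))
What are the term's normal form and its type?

reduced normal form:
  λ (f : Eq (Vec Nat 2) (vcons Nat 1 4 (vcons Nat 0 1 (vnil Nat))) (vcons Nat 1 4 (vcons Nat 0 1 (vnil Nat)))) → refl (Vec Nat 2) (vcons Nat 1 2 (vcons Nat 0 0 (vnil Nat)))
the term's type:
  Eq (Vec Nat 2) (vcons Nat 1 4 (vcons Nat 0 1 (vnil Nat))) (vcons Nat 1 4 (vcons Nat 0 1 (vnil Nat))) → Eq (Vec Nat 2) (vcons Nat 1 2 (vcons Nat 0 0 (vnil Nat))) (vcons Nat 1 2 (vcons Nat 0 0 (vnil Nat)))
observation: 12 normal-order steps separate the term from its normal form.


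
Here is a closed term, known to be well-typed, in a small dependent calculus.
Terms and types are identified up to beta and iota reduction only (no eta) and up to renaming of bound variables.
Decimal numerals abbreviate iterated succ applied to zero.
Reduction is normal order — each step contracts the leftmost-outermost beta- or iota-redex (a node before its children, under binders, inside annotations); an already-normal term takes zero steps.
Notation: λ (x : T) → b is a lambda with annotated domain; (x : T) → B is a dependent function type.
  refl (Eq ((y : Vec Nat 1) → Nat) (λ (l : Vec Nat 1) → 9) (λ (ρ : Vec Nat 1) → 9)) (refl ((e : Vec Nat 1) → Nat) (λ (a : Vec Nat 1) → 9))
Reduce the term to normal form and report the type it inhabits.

reduced normal form:
  refl (Eq ((y : Vec Nat 1) → Nat) (λ (l : Vec Nat 1) → 9) (λ (ρ : Vec Nat 1) → 9)) (refl ((e : Vec Nat 1) → Nat) (λ (a : Vec Nat 1) → 9))
the term's type:
  Eq (Eq ((y : Vec Nat 1) → Nat) (λ (l : Vec Nat 1) → 9) (λ (ρ : Vec Nat 1) → 9)) (refl ((e : Vec Nat 1) → Nat) (λ (a : Vec Nat 1) → 9)) (refl ((o : Vec Nat 1) → Nat) (λ (d : Vec Nat 1) → 9))


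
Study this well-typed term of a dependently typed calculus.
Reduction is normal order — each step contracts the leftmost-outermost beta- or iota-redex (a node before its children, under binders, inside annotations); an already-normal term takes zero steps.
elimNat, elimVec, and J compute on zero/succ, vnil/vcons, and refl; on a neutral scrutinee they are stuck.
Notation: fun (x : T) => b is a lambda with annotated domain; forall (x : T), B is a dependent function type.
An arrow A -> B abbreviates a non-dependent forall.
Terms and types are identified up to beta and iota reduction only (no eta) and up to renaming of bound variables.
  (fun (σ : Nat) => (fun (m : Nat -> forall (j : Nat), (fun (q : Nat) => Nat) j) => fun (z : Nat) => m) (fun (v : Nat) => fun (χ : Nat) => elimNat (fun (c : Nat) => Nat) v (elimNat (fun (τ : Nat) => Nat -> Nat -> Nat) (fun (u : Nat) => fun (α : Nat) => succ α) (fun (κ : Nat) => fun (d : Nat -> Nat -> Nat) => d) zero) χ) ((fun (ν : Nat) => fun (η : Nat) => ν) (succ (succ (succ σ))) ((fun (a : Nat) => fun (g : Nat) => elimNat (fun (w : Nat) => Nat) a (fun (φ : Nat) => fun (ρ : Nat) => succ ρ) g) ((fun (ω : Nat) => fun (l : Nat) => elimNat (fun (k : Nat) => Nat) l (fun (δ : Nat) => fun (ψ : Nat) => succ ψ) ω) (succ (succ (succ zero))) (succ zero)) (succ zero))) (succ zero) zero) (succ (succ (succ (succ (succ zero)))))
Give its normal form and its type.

resulting normal form:
  succ zero
type:
  Nat


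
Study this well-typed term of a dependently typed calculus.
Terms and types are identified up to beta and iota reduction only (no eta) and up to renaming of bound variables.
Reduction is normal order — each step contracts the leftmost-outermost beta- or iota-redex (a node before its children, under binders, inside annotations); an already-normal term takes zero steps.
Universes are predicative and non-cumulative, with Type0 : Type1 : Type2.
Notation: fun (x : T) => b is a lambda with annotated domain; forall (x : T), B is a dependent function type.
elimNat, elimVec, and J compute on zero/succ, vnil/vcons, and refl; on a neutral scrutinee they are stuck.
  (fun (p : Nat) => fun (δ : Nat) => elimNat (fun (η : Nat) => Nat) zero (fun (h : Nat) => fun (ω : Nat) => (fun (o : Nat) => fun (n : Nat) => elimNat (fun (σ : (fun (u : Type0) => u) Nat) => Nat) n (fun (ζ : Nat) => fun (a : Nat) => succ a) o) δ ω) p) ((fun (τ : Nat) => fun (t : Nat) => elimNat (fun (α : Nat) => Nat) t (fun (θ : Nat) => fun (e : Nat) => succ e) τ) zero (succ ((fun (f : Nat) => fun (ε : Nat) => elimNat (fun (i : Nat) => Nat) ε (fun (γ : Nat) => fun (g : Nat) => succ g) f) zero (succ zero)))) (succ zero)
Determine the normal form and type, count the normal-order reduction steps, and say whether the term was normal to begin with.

resulting normal form:
  succ (succ zero)
type:
  Nat
reduction steps (normal order): 21
already normal: no
first redex: a beta-redex


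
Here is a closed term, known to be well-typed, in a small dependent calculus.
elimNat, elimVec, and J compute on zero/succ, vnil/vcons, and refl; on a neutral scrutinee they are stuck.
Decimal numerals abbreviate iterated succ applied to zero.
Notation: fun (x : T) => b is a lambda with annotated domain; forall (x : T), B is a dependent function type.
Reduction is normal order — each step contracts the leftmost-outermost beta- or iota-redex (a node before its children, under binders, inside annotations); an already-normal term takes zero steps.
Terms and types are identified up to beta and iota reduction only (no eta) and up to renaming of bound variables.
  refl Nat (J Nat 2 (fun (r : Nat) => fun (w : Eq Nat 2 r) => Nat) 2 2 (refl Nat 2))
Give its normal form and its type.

normal form:
  refl Nat 2
the term's type:
  Eq Nat 2 2
observation: normalization takes exactly 1 step under the normal-order strategy.


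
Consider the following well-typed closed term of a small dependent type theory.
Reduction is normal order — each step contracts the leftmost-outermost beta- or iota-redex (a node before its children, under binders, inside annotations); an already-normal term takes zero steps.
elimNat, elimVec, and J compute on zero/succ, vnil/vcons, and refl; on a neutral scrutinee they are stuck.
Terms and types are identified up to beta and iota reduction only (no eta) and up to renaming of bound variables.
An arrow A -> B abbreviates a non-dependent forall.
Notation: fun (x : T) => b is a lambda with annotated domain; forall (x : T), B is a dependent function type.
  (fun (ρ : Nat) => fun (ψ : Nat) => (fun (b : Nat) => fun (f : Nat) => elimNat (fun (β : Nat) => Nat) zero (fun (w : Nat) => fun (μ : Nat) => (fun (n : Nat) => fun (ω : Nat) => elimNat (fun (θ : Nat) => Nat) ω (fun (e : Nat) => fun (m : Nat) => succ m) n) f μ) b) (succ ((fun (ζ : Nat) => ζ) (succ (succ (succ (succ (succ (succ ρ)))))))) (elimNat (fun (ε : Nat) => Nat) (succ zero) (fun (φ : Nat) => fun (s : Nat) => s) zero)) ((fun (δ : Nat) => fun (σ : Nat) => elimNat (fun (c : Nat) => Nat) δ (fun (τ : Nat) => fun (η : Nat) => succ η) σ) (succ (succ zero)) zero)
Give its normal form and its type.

reduced normal form:
  fun (ρ : Nat) => succ (succ (succ (succ (succ (succ (succ (succ (succ zero))))))))
the term's type:
  Nat -> Nat
observation: the first redex contracted is a beta-redex; the normal form is reached in 49 normal-order steps.


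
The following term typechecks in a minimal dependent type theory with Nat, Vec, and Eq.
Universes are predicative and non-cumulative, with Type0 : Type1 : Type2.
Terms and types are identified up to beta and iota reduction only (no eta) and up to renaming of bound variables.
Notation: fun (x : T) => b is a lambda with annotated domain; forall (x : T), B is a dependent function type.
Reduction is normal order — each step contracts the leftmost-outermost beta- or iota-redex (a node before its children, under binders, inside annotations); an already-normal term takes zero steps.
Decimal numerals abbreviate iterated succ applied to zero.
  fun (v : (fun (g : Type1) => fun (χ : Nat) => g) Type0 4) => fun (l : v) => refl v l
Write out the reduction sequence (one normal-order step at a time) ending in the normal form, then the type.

reduction (normal order):
  fun (v : (fun (g : Type1) => fun (χ : Nat) => g) Type0 4) => fun (l : v) => refl v l
  ~> fun (v : (fun (g : Nat) => Type0) 4) => fun (χ : v) => refl v χ
  ~> fun (v : Type0) => fun (g : v) => refl v g
the term's type:
  forall (v : Type0), forall (g : v), Eq v g g


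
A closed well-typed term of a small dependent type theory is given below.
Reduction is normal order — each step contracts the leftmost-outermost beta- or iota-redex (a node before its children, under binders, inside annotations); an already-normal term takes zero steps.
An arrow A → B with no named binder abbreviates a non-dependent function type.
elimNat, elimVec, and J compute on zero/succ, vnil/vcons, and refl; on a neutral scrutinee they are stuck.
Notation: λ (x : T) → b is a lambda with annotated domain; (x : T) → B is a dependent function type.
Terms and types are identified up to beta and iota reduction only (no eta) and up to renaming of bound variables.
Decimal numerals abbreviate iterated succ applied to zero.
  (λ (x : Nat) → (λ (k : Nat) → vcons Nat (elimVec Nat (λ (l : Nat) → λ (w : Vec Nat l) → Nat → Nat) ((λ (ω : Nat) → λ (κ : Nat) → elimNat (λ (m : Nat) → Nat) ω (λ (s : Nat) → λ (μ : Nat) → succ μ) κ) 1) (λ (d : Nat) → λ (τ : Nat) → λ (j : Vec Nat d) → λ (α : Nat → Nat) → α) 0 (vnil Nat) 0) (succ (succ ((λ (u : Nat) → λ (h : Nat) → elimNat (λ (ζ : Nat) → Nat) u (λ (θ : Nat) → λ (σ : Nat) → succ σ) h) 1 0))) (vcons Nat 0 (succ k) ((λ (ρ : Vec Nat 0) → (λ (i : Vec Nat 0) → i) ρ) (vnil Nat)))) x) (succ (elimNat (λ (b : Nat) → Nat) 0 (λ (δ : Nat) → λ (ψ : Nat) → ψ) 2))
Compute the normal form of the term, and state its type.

normal form:
  vcons Nat 1 3 (vcons Nat 0 2 (vnil Nat))
type:
  Vec Nat 2


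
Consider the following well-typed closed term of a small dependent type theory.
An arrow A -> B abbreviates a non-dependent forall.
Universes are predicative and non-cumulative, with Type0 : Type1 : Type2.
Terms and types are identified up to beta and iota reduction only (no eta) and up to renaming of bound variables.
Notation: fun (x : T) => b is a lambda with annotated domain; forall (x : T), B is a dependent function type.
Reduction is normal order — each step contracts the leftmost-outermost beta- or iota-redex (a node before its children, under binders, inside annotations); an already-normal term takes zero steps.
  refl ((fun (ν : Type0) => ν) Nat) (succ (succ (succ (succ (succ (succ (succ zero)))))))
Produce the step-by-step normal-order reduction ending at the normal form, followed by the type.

reduction (normal order):
  refl ((fun (ν : Type0) => ν) Nat) (succ (succ (succ (succ (succ (succ (succ zero)))))))
  ~> refl Nat (succ (succ (succ (succ (succ (succ (succ zero)))))))
type:
  Eq Nat (succ (succ (succ (succ (succ (succ (succ zero))))))) (succ (succ (succ (succ (succ (succ (succ zero)))))))


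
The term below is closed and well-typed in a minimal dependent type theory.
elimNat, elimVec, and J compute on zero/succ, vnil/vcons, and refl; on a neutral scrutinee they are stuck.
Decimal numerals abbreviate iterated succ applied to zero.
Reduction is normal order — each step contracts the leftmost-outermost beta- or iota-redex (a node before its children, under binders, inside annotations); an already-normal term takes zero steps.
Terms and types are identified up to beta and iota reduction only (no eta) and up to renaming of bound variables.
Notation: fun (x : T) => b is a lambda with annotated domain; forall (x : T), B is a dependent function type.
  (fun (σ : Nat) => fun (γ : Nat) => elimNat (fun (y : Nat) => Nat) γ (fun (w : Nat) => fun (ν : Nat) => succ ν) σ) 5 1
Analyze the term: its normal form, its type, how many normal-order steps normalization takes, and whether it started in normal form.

normal form:
  6
the term's type:
  Nat
steps to reach normal form (normal order): 18
started in normal form: no
first redex: a beta-redex


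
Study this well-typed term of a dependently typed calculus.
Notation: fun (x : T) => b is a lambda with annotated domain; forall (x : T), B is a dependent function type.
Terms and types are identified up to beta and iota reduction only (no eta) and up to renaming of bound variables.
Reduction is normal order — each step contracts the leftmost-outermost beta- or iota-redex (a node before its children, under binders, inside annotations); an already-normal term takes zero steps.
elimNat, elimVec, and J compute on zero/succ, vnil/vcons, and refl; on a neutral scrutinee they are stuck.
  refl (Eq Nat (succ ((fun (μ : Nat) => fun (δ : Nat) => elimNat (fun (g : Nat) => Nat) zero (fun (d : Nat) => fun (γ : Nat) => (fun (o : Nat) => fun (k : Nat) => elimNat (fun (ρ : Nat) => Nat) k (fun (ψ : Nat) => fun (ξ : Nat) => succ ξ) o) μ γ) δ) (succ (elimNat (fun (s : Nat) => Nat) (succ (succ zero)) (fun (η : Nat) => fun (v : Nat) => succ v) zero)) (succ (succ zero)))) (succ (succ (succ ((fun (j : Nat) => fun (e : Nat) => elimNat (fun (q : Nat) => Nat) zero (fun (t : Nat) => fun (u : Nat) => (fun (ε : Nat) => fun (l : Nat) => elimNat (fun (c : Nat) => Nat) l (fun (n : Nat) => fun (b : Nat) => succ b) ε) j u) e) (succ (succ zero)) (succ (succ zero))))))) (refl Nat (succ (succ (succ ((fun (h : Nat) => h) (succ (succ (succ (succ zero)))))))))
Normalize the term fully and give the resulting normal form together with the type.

normal form:
  refl (Eq Nat (succ (succ (succ (succ (succ (succ (succ zero))))))) (succ (succ (succ (succ (succ (succ (succ zero)))))))) (refl Nat (succ (succ (succ (succ (succ (succ (succ zero))))))))
the term's type:
  Eq (Eq Nat (succ (succ (succ (succ (succ (succ (succ zero))))))) (succ (succ (succ (succ (succ (succ (succ zero)))))))) (refl Nat (succ (succ (succ (succ (succ (succ (succ zero)))))))) (refl Nat (succ (succ (succ (succ (succ (succ (succ zero))))))))


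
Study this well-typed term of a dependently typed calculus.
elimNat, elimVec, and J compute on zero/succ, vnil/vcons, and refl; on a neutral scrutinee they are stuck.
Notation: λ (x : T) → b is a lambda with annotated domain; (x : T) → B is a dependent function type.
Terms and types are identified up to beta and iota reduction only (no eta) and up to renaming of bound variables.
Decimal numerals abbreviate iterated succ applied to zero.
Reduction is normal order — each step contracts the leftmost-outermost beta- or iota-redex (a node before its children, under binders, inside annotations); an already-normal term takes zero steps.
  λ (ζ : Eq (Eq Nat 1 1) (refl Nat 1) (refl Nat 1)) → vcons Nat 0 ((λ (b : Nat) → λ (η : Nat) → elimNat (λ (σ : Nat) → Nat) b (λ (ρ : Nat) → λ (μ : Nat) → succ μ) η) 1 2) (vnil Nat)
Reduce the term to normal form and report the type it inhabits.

resulting normal form:
  λ (ζ : Eq (Eq Nat 1 1) (refl Nat 1) (refl Nat 1)) → vcons Nat 0 3 (vnil Nat)
type:
  (ζ : Eq (Eq Nat 1 1) (refl Nat 1) (refl Nat 1)) → Vec Nat 1
observation: normalization takes exactly 9 steps under the normal-order strategy.


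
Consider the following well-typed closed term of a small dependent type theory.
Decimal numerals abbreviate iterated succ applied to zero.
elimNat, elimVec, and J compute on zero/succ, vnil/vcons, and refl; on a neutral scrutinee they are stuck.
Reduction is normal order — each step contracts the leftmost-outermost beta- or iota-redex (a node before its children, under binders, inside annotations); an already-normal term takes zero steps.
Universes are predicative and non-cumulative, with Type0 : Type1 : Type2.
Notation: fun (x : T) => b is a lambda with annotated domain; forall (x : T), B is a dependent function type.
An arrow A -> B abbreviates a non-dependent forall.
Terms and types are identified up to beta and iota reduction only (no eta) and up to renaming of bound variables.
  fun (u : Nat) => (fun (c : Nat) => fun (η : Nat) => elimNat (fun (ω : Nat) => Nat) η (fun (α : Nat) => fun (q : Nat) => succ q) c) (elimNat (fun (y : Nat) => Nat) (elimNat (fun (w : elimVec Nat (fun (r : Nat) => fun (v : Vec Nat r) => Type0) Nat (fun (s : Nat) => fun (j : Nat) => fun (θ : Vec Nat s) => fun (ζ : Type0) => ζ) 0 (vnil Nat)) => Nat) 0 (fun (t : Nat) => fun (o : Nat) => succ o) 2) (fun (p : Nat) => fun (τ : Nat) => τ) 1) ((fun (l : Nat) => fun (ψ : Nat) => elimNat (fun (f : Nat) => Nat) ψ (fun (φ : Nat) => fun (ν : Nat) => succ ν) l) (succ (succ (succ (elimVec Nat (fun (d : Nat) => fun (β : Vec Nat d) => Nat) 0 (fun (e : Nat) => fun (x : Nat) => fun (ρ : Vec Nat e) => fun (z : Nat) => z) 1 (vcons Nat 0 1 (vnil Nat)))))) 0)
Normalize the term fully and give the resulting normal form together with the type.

reduced normal form:
  fun (u : Nat) => 5
type:
  Nat -> Nat


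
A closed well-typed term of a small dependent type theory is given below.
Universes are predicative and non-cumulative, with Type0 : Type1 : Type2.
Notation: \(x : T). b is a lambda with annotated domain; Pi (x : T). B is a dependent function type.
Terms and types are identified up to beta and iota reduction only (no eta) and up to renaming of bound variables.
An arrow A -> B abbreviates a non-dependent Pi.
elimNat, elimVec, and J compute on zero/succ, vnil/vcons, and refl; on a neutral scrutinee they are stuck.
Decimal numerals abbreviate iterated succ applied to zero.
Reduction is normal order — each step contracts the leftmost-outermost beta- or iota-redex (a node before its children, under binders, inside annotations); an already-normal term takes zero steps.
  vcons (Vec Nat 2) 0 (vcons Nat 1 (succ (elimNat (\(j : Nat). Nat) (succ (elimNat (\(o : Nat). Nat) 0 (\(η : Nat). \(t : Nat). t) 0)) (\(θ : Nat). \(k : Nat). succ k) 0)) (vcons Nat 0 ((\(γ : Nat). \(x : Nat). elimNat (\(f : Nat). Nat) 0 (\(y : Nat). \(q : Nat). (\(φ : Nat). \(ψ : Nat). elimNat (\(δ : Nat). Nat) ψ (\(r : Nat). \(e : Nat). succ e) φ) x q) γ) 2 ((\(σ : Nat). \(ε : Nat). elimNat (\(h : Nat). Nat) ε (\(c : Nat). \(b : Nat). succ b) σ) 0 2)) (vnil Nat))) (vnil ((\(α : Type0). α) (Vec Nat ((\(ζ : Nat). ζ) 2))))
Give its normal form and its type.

normal form:
  vcons (Vec Nat 2) 0 (vcons Nat 1 2 (vcons Nat 0 4 (vnil Nat))) (vnil (Vec Nat 2))
type:
  Vec (Vec Nat 2) 1
observation: the term reaches its normal form after 37 normal-order steps.


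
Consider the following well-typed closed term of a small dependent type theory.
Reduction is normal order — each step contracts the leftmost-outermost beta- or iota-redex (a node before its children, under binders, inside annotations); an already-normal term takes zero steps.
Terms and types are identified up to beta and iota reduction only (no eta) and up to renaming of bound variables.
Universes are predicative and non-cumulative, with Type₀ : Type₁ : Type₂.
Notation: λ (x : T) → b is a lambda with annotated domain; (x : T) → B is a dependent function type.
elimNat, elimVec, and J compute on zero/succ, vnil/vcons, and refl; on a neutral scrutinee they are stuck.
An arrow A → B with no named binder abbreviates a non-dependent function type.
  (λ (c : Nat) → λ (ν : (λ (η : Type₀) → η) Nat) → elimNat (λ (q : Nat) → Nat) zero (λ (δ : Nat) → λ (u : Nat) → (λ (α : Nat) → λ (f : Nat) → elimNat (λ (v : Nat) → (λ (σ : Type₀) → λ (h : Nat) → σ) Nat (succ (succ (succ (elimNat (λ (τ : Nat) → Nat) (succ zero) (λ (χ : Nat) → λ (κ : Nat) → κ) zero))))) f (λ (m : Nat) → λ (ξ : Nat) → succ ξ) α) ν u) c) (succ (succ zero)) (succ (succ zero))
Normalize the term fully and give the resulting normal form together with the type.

reduced normal form:
  succ (succ (succ (succ zero)))
type:
  Nat
observation: 27 normal-order steps separate the term from its normal form.


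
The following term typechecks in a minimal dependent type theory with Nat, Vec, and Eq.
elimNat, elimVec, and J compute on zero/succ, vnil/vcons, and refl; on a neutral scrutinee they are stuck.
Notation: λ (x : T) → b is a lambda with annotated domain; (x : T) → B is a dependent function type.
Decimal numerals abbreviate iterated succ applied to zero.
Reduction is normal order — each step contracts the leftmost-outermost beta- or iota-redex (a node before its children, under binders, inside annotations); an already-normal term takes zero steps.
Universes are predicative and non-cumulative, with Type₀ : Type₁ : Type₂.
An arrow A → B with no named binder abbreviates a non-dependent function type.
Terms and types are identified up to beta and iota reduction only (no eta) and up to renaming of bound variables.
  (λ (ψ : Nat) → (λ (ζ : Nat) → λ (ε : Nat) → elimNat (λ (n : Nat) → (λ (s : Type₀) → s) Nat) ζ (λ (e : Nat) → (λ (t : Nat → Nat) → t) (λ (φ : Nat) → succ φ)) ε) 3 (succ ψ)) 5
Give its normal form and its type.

normal form:
  9
inferred type:
  Nat
observation: normalization takes exactly 28 steps under the normal-order strategy.


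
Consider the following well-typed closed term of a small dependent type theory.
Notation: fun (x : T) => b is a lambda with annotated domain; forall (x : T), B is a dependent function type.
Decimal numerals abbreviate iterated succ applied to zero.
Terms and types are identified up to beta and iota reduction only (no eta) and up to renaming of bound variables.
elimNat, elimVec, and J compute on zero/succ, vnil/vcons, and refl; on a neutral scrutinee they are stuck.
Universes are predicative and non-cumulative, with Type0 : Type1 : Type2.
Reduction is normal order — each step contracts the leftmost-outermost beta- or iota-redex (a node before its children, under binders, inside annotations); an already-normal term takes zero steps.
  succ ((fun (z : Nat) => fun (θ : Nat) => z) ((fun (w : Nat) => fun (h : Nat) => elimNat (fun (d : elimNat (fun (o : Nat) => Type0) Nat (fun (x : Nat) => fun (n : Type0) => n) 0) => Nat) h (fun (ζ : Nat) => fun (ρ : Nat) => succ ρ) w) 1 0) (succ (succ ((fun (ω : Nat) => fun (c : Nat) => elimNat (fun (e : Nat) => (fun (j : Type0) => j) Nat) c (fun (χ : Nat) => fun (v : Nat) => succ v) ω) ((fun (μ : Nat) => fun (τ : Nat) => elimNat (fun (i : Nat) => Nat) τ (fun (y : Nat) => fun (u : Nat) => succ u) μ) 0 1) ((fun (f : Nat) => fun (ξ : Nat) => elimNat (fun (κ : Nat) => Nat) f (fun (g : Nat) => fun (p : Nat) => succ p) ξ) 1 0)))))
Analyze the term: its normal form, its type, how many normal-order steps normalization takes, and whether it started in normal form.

reduced normal form:
  2
type:
  Nat
reduction steps (normal order): 8
started in normal form: no
first redex: a beta-redex


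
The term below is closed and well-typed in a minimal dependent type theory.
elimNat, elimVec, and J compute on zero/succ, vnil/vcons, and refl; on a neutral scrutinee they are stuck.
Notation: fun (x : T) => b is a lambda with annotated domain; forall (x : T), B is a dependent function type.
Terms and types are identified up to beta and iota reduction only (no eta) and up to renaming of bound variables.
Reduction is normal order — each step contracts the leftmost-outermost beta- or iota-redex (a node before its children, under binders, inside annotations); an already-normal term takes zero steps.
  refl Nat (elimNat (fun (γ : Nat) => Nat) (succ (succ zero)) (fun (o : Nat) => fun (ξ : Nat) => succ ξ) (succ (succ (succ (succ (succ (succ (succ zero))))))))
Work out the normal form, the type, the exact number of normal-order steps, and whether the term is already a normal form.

reduced normal form:
  refl Nat (succ (succ (succ (succ (succ (succ (succ (succ (succ zero)))))))))
type:
  Eq Nat (succ (succ (succ (succ (succ (succ (succ (succ (succ zero))))))))) (succ (succ (succ (succ (succ (succ (succ (succ (succ zero)))))))))
steps to reach normal form (normal order): 22
term was already normal: no
first contracted redex: an elimNat iota-redex
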